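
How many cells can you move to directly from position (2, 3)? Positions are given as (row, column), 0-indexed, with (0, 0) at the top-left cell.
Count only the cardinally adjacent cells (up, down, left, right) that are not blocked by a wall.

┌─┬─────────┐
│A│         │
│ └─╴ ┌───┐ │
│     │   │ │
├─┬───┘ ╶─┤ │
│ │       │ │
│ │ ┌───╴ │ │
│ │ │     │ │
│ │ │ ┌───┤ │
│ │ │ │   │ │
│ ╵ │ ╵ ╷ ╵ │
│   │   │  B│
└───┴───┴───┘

Checking passable neighbors of (2, 3):
Neighbors: (1, 3), (2, 2), (2, 4)
Count: 3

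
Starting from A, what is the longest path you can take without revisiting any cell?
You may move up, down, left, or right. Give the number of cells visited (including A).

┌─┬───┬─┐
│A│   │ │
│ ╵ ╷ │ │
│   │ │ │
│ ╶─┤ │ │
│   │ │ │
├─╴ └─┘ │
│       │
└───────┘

Finding longest simple path using DFS:
Start: (0, 0)
Longest path visits 10 cells
Path: A → down → down → right → down → right → right → up → up → up

Solution:

┌─┬───┬─┐
│A│   │B│
│ ╵ ╷ │ │
│↓  │ │↑│
│ ╶─┤ │ │
│↳ ↓│ │↑│
├─╴ └─┘ │
│  ↳ → ↑│
└───────┘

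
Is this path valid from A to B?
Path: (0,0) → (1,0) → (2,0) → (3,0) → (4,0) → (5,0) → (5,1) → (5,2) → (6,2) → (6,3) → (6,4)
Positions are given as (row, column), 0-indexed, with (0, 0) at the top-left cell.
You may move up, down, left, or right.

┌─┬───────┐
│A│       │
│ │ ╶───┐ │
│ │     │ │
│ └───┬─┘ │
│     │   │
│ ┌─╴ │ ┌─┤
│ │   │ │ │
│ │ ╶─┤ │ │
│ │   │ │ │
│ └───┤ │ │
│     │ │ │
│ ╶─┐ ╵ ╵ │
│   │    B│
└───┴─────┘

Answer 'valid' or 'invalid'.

Checking path validity:
Result: All consecutive moves are passable.

valid

Correct solution:

┌─┬───────┐
│A│       │
│ │ ╶───┐ │
│↓│     │ │
│ └───┬─┘ │
│↓    │   │
│ ┌─╴ │ ┌─┤
│↓│   │ │ │
│ │ ╶─┤ │ │
│↓│   │ │ │
│ └───┤ │ │
│↳ → ↓│ │ │
│ ╶─┐ ╵ ╵ │
│   │↳ → B│
└───┴─────┘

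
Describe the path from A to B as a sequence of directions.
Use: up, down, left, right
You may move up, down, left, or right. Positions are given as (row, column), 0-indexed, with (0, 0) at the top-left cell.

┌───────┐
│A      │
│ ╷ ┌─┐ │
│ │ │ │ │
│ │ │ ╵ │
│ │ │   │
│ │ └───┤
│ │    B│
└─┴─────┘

Finding the path and converting it to directions:
Path through cells: (0,0) → (0,1) → (1,1) → (2,1) → (3,1) → (3,2) → (3,3)
Directions: right, down, down, down, right, right

Solution:

┌───────┐
│A ↓    │
│ ╷ ┌─┐ │
│ │↓│ │ │
│ │ │ ╵ │
│ │↓│   │
│ │ └───┤
│ │↳ → B│
└─┴─────┘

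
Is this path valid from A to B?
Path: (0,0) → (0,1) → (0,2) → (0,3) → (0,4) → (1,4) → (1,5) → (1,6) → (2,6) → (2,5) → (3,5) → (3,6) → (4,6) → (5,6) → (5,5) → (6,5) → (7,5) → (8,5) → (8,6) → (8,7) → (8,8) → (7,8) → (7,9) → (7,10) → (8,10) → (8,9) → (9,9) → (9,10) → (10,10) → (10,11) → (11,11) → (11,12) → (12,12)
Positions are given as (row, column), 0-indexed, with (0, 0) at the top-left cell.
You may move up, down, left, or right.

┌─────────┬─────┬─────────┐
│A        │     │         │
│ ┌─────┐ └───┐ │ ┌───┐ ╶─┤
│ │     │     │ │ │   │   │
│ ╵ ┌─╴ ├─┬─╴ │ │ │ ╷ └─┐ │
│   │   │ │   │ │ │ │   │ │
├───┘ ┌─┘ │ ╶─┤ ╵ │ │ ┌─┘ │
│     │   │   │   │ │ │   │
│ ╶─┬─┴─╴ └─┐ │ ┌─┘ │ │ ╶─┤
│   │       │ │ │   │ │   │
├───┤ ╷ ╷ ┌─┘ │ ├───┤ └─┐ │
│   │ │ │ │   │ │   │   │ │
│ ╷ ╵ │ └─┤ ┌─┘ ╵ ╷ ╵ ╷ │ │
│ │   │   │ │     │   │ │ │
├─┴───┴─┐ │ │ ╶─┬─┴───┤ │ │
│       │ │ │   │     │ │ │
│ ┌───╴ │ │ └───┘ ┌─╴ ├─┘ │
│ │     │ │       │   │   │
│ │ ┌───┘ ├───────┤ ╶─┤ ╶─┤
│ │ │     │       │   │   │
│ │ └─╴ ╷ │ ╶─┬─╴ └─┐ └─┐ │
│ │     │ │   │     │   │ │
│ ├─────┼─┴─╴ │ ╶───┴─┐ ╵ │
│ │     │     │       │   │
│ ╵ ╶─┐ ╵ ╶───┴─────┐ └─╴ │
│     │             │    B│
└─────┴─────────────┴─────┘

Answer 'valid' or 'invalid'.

Checking path validity:
Result: All consecutive moves are passable.

valid

Correct solution:

┌─────────┬─────┬─────────┐
│A → → → ↓│     │         │
│ ┌─────┐ └───┐ │ ┌───┐ ╶─┤
│ │     │↳ → ↓│ │ │   │   │
│ ╵ ┌─╴ ├─┬─╴ │ │ │ ╷ └─┐ │
│   │   │ │↓ ↲│ │ │ │   │ │
├───┘ ┌─┘ │ ╶─┤ ╵ │ │ ┌─┘ │
│     │   │↳ ↓│   │ │ │   │
│ ╶─┬─┴─╴ └─┐ │ ┌─┘ │ │ ╶─┤
│   │       │↓│ │   │ │   │
├───┤ ╷ ╷ ┌─┘ │ ├───┤ └─┐ │
│   │ │ │ │↓ ↲│ │   │   │ │
│ ╷ ╵ │ └─┤ ┌─┘ ╵ ╷ ╵ ╷ │ │
│ │   │   │↓│     │   │ │ │
├─┴───┴─┐ │ │ ╶─┬─┴───┤ │ │
│       │ │↓│   │↱ → ↓│ │ │
│ ┌───╴ │ │ └───┘ ┌─╴ ├─┘ │
│ │     │ │↳ → → ↑│↓ ↲│   │
│ │ ┌───┘ ├───────┤ ╶─┤ ╶─┤
│ │ │     │       │↳ ↓│   │
│ │ └─╴ ╷ │ ╶─┬─╴ └─┐ └─┐ │
│ │     │ │   │     │↳ ↓│ │
│ ├─────┼─┴─╴ │ ╶───┴─┐ ╵ │
│ │     │     │       │↳ ↓│
│ ╵ ╶─┐ ╵ ╶───┴─────┐ └─╴ │
│     │             │    B│
└─────┴─────────────┴─────┘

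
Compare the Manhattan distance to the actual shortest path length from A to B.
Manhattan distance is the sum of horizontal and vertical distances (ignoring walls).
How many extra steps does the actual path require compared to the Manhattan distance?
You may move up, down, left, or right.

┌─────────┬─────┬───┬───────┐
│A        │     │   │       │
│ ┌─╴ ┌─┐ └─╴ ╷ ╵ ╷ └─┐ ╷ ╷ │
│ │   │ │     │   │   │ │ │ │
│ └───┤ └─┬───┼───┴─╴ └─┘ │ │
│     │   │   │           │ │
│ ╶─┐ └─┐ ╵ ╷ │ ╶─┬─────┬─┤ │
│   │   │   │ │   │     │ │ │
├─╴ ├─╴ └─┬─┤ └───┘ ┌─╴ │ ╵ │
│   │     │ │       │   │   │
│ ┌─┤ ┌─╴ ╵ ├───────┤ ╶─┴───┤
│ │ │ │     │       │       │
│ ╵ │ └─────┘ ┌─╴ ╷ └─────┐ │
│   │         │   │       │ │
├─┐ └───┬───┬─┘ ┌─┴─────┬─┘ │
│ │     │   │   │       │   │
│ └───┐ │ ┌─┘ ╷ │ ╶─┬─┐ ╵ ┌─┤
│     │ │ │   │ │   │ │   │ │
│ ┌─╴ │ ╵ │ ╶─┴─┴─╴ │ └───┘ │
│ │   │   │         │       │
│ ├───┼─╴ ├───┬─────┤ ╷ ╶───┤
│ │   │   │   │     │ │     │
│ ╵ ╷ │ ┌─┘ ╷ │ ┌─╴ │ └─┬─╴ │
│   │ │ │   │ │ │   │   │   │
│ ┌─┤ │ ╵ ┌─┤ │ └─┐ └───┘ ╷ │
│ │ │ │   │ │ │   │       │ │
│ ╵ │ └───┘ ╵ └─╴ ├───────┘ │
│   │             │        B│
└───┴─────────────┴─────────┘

Manhattan distance: |13 - 0| + |13 - 0| = 26
Actual path length: 44
Extra steps: 44 - 26 = 18

Solution:

┌─────────┬─────┬───┬───────┐
│A        │     │   │       │
│ ┌─╴ ┌─┐ └─╴ ╷ ╵ ╷ └─┐ ╷ ╷ │
│↓│   │ │     │   │   │ │ │ │
│ └───┤ └─┬───┼───┴─╴ └─┘ │ │
│↓    │   │   │           │ │
│ ╶─┐ └─┐ ╵ ╷ │ ╶─┬─────┬─┤ │
│↳ ↓│   │   │ │   │     │ │ │
├─╴ ├─╴ └─┬─┤ └───┘ ┌─╴ │ ╵ │
│↓ ↲│     │ │       │   │   │
│ ┌─┤ ┌─╴ ╵ ├───────┤ ╶─┴───┤
│↓│ │ │     │       │       │
│ ╵ │ └─────┘ ┌─╴ ╷ └─────┐ │
│↳ ↓│         │   │       │ │
├─┐ └───┬───┬─┘ ┌─┴─────┬─┘ │
│ │↳ → ↓│   │   │       │   │
│ └───┐ │ ┌─┘ ╷ │ ╶─┬─┐ ╵ ┌─┤
│     │↓│ │   │ │   │ │   │ │
│ ┌─╴ │ ╵ │ ╶─┴─┴─╴ │ └───┘ │
│ │   │↳ ↓│         │       │
│ ├───┼─╴ ├───┬─────┤ ╷ ╶───┤
│ │   │↓ ↲│↱ ↓│↱ → ↓│ │     │
│ ╵ ╷ │ ┌─┘ ╷ │ ┌─╴ │ └─┬─╴ │
│   │ │↓│↱ ↑│↓│↑│  ↓│   │↱ ↓│
│ ┌─┤ │ ╵ ┌─┤ │ └─┐ └───┘ ╷ │
│ │ │ │↳ ↑│ │↓│↑ ↰│↳ → → ↑│↓│
│ ╵ │ └───┘ ╵ └─╴ ├───────┘ │
│   │        ↳ → ↑│        B│
└───┴─────────────┴─────────┘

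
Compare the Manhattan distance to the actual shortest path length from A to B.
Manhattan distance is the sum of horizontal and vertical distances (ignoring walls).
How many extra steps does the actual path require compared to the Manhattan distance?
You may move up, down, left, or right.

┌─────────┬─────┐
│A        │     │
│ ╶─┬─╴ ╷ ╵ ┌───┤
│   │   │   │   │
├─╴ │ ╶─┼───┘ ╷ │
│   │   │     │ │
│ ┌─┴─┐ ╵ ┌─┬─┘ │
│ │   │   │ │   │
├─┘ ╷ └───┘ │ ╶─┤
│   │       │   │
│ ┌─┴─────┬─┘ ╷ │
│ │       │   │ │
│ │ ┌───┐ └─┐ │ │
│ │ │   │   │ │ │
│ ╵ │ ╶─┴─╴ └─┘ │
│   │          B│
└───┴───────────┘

Manhattan distance: |7 - 0| + |7 - 0| = 14
Actual path length: 22
Extra steps: 22 - 14 = 8

Solution:

┌─────────┬─────┐
│A → → ↓  │     │
│ ╶─┬─╴ ╷ ╵ ┌───┤
│   │↓ ↲│   │↱ ↓│
├─╴ │ ╶─┼───┘ ╷ │
│   │↳ ↓│↱ → ↑│↓│
│ ┌─┴─┐ ╵ ┌─┬─┘ │
│ │   │↳ ↑│ │↓ ↲│
├─┘ ╷ └───┘ │ ╶─┤
│   │       │↳ ↓│
│ ┌─┴─────┬─┘ ╷ │
│ │       │   │↓│
│ │ ┌───┐ └─┐ │ │
│ │ │   │   │ │↓│
│ ╵ │ ╶─┴─╴ └─┘ │
│   │          B│
└───┴───────────┘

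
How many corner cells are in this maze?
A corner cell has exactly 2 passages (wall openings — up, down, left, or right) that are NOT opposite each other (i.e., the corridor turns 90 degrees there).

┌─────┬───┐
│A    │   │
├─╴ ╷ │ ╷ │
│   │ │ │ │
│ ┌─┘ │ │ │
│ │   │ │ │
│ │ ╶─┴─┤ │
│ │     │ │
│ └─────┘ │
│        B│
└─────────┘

Counting corner cells (2 non-opposite passages):
Total corners: 10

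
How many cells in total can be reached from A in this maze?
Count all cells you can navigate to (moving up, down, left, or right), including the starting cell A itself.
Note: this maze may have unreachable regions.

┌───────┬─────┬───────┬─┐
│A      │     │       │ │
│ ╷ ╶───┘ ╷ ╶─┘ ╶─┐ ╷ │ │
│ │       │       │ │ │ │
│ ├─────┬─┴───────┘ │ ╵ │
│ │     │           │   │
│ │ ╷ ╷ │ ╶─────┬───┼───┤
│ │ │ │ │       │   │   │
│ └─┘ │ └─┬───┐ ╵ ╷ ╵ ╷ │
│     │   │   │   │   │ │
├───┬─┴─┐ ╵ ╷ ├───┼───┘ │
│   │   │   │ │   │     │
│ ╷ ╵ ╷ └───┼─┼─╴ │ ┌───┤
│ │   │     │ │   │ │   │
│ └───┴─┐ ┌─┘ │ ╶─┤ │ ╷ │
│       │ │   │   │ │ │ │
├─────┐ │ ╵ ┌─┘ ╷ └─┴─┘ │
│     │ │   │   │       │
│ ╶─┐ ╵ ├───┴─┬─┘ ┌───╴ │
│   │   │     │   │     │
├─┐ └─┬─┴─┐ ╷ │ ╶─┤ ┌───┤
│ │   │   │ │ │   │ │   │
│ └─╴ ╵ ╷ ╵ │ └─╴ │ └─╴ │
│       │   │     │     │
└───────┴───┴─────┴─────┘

Using BFS/flood-fill to find all reachable cells from A:
Maze size: 12 × 12 = 144 total cells
76 cell(s) are walled off and cannot be reached from A.
Reachable cells: 68

Reachable region (· marks reachable cells):

┌───────┬─────┬───────┬─┐
│A · · ·│· · ·│· · · ·│·│
│ ╷ ╶───┘ ╷ ╶─┘ ╶─┐ ╷ │ │
│·│· · · ·│· · · ·│·│·│·│
│ ├─────┬─┴───────┘ │ ╵ │
│·│· · ·│· · · · · ·│· ·│
│ │ ╷ ╷ │ ╶─────┬───┼───┤
│·│·│·│·│· · · ·│· ·│· ·│
│ └─┘ │ └─┬───┐ ╵ ╷ ╵ ╷ │
│· · ·│· ·│· ·│· ·│· ·│·│
├───┬─┴─┐ ╵ ╷ ├───┼───┘ │
│   │   │· ·│·│   │· · ·│
│ ╷ ╵ ╷ └───┼─┼─╴ │ ┌───┤
│ │   │     │ │   │·│   │
│ └───┴─┐ ┌─┘ │ ╶─┤ │ ╷ │
│       │ │   │   │·│ │ │
├─────┐ │ ╵ ┌─┘ ╷ └─┴─┘ │
│     │ │   │   │       │
│ ╶─┐ ╵ ├───┴─┬─┘ ┌───╴ │
│   │   │     │   │     │
├─┐ └─┬─┴─┐ ╷ │ ╶─┤ ┌───┤
│ │   │   │ │ │   │ │   │
│ └─╴ ╵ ╷ ╵ │ └─╴ │ └─╴ │
│       │   │     │     │
└───────┴───┴─────┴─────┘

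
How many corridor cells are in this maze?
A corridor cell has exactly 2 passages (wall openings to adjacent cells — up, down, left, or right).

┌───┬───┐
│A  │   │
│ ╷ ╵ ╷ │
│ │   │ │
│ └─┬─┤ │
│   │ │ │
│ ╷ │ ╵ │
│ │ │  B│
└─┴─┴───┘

Counting cells with exactly 2 passages:
Total corridor cells: 12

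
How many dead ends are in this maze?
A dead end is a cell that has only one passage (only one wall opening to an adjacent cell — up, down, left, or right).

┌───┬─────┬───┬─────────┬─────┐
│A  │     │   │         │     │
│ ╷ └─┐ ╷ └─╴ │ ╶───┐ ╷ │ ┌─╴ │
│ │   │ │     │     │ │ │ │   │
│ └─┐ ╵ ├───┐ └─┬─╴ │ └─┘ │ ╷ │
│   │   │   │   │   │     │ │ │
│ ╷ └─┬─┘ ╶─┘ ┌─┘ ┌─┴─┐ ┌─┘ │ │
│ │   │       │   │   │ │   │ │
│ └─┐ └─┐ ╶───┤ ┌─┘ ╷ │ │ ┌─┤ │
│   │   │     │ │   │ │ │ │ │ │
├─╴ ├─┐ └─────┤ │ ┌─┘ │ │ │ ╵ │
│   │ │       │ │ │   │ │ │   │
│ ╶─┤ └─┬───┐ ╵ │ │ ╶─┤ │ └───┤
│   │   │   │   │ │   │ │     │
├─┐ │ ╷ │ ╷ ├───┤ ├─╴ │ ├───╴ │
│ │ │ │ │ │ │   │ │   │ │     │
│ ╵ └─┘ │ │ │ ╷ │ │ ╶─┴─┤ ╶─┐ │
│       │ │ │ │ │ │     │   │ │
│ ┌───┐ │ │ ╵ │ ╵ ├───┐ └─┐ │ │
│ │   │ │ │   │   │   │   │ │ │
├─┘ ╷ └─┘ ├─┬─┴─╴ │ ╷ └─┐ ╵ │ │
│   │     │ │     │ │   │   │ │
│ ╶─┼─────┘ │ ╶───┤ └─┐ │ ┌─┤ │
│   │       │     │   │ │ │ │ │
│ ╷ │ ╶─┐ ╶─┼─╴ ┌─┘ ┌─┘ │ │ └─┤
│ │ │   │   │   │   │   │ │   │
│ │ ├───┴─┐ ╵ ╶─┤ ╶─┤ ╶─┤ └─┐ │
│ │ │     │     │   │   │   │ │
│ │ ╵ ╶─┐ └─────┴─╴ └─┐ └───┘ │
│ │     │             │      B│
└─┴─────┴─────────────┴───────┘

Checking each cell for number of passages:

Dead ends found at positions:
  (0, 2)
  (0, 5)
  (1, 11)
  (2, 5)
  (2, 7)
  (3, 3)
  (4, 6)
  (4, 13)
  (5, 2)
  (7, 0)
  (7, 2)
  (7, 11)
  (9, 0)
  (9, 3)
  (10, 5)
  (11, 8)
  (11, 10)
  (11, 13)
  (11, 14)
  (12, 3)
  (13, 7)
  (13, 13)
  (14, 0)
  (14, 3)
  (14, 10)
Total dead ends: 25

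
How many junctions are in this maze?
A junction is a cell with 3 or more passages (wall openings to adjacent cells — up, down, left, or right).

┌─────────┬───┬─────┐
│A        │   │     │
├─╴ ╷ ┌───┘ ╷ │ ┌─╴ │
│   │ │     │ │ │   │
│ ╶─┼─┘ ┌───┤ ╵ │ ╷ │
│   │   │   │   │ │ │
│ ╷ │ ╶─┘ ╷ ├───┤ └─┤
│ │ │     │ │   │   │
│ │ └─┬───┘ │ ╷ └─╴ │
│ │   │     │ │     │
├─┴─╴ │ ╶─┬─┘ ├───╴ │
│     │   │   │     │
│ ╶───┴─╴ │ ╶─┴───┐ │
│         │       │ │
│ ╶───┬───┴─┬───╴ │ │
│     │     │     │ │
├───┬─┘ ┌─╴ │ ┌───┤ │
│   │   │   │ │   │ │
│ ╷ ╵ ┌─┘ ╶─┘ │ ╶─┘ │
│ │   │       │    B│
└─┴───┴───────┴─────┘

Checking each cell for number of passages:

Junctions found (3+ passages):
  (0, 1): 3 passages
  (0, 2): 3 passages
  (1, 9): 3 passages
  (2, 0): 3 passages
  (4, 9): 3 passages
  (5, 9): 3 passages
  (6, 0): 3 passages
  (9, 4): 3 passages
Total junctions: 8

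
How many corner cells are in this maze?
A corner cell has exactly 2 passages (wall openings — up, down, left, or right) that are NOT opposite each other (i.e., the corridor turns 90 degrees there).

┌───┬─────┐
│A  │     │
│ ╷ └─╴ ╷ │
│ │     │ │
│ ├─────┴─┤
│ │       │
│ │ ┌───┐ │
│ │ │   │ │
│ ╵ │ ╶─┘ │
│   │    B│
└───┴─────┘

Counting corner cells (2 non-opposite passages):
Total corners: 12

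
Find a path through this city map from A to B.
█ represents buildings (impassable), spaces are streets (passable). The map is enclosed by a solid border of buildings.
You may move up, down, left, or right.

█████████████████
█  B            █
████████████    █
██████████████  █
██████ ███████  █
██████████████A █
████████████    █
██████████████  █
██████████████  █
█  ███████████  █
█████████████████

Finding the shortest path from A to B:
Movement: cardinal only
Path length: 15 steps
Directions: up → up → up → up → left → left → left → left → left → left → left → left → left → left → left

Solution:

█████████████████
█  B←←←←←←←←←←↰ █
████████████  ↑ █
██████████████↑ █
██████ ███████↑ █
██████████████A █
████████████    █
██████████████  █
██████████████  █
█  ███████████  █
█████████████████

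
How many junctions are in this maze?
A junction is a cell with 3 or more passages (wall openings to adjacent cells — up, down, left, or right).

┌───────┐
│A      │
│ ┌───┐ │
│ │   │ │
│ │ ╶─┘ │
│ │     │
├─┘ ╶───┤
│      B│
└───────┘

Checking each cell for number of passages:

Junctions found (3+ passages):
  (2, 1): 3 passages
  (3, 1): 3 passages
Total junctions: 2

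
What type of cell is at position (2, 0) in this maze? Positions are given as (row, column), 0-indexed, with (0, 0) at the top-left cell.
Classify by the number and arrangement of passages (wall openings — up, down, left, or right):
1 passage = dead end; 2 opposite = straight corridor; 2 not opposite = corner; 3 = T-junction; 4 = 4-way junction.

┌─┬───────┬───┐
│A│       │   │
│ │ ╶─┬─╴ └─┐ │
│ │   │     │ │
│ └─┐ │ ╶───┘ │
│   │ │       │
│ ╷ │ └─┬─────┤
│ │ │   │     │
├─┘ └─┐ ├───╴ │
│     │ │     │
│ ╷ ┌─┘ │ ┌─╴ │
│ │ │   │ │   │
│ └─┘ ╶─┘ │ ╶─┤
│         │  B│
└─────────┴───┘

Checking cell at (2, 0):
Number of passages: 3
Cell type: T-junction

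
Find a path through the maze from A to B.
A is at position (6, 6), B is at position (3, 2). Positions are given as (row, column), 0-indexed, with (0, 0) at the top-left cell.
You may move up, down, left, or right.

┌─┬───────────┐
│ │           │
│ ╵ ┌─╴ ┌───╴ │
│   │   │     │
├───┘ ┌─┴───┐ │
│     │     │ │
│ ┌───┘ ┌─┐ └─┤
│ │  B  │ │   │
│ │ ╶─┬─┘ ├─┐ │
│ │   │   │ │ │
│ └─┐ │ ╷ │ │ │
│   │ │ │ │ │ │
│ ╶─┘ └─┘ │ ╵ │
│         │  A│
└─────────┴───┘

Finding the shortest path from (6, 6) to (3, 2):
Path length: 9 steps
Directions: up → up → up → left → up → left → left → down → left

Solution:

┌─┬───────────┐
│ │           │
│ ╵ ┌─╴ ┌───╴ │
│   │   │     │
├───┘ ┌─┴───┐ │
│     │↓ ← ↰│ │
│ ┌───┘ ┌─┐ └─┤
│ │  B ↲│ │↑ ↰│
│ │ ╶─┬─┘ ├─┐ │
│ │   │   │ │↑│
│ └─┐ │ ╷ │ │ │
│   │ │ │ │ │↑│
│ ╶─┘ └─┘ │ ╵ │
│         │  A│
└─────────┴───┘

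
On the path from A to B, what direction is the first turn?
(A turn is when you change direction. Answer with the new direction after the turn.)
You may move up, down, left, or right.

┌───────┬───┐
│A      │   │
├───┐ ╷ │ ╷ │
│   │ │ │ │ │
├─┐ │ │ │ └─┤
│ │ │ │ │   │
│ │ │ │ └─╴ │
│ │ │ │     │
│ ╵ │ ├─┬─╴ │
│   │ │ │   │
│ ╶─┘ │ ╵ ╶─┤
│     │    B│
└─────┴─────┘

Directions: right, right, right, down, down, down, right, right, down, left, down, right
First turn direction: down

Solution:

┌───────┬───┐
│A → → ↓│   │
├───┐ ╷ │ ╷ │
│   │ │↓│ │ │
├─┐ │ │ │ └─┤
│ │ │ │↓│   │
│ │ │ │ └─╴ │
│ │ │ │↳ → ↓│
│ ╵ │ ├─┬─╴ │
│   │ │ │↓ ↲│
│ ╶─┘ │ ╵ ╶─┤
│     │  ↳ B│
└─────┴─────┘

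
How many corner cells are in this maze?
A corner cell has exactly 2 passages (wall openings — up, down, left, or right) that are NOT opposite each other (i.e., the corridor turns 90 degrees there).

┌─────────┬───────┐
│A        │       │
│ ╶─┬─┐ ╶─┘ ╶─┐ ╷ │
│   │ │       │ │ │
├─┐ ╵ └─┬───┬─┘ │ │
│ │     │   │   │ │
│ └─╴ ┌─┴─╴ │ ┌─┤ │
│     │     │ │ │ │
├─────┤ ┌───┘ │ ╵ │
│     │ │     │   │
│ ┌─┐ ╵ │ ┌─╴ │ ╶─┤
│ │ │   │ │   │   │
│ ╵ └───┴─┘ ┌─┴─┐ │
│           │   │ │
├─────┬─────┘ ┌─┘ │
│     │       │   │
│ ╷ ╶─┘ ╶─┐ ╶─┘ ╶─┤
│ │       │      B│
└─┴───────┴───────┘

Counting corner cells (2 non-opposite passages):
Total corners: 34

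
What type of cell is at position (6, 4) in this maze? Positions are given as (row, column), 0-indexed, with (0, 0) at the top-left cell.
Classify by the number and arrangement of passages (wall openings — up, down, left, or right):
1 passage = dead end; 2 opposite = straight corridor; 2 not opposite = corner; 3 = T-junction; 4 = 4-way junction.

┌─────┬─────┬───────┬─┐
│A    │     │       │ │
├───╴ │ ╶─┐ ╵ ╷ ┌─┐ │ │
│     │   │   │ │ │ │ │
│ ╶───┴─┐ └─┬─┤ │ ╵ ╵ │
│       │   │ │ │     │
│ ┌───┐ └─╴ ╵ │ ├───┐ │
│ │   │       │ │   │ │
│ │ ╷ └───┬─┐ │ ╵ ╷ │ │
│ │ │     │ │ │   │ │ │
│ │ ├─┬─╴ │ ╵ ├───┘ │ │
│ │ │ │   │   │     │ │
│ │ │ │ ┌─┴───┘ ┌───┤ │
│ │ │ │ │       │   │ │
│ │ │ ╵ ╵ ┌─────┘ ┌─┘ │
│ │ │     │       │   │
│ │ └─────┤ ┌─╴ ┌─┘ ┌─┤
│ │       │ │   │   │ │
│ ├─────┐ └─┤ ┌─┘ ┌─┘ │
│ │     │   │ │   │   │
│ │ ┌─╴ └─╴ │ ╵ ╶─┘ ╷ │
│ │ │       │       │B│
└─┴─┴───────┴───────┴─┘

Checking cell at (6, 4):
Number of passages: 2
Cell type: corner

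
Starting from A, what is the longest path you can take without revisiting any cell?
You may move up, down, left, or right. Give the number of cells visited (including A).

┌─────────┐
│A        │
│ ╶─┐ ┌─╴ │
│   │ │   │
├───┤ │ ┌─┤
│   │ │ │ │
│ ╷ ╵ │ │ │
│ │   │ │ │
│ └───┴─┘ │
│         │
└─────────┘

Finding longest simple path using DFS:
Start: (0, 0)
Longest path visits 17 cells
Path: A → right → right → down → down → down → left → up → left → down → down → right → right → right → right → up → up

Solution:

┌─────────┐
│A → ↓    │
│ ╶─┐ ┌─╴ │
│   │↓│   │
├───┤ │ ┌─┤
│↓ ↰│↓│ │B│
│ ╷ ╵ │ │ │
│↓│↑ ↲│ │↑│
│ └───┴─┘ │
│↳ → → → ↑│
└─────────┘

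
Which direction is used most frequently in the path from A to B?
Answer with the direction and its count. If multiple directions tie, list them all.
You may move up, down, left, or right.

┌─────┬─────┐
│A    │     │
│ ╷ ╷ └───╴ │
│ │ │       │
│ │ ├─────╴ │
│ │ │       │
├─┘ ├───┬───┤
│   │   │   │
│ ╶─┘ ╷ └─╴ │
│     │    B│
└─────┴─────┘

Directions: right, down, down, down, left, down, right, right, up, right, down, right, right
Counts: {'right': 6, 'down': 5, 'left': 1, 'up': 1}
Most common: right (6 times)

Solution:

┌─────┬─────┐
│A ↓  │     │
│ ╷ ╷ └───╴ │
│ │↓│       │
│ │ ├─────╴ │
│ │↓│       │
├─┘ ├───┬───┤
│↓ ↲│↱ ↓│   │
│ ╶─┘ ╷ └─╴ │
│↳ → ↑│↳ → B│
└─────┴─────┘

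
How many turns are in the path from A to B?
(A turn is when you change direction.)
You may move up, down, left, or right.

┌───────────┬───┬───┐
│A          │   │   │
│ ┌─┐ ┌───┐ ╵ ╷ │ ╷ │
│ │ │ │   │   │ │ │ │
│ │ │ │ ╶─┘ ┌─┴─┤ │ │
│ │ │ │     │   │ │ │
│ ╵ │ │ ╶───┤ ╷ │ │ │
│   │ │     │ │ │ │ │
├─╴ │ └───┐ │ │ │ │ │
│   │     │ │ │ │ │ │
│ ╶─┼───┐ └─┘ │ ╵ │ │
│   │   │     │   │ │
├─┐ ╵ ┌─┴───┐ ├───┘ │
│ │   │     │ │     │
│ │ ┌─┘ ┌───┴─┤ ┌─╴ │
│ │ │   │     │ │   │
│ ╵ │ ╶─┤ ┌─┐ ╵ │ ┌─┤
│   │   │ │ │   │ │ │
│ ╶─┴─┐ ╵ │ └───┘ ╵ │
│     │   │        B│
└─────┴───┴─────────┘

Directions: right, right, down, down, down, down, right, right, down, right, right, up, up, up, right, down, down, down, right, up, up, up, up, up, right, down, down, down, down, down, down, down, left, down, down, right
Number of turns: 14

Solution:

┌───────────┬───┬───┐
│A → ↓      │   │↱ ↓│
│ ┌─┐ ┌───┐ ╵ ╷ │ ╷ │
│ │ │↓│   │   │ │↑│↓│
│ │ │ │ ╶─┘ ┌─┴─┤ │ │
│ │ │↓│     │↱ ↓│↑│↓│
│ ╵ │ │ ╶───┤ ╷ │ │ │
│   │↓│     │↑│↓│↑│↓│
├─╴ │ └───┐ │ │ │ │ │
│   │↳ → ↓│ │↑│↓│↑│↓│
│ ╶─┼───┐ └─┘ │ ╵ │ │
│   │   │↳ → ↑│↳ ↑│↓│
├─┐ ╵ ┌─┴───┐ ├───┘ │
│ │   │     │ │    ↓│
│ │ ┌─┘ ┌───┴─┤ ┌─╴ │
│ │ │   │     │ │↓ ↲│
│ ╵ │ ╶─┤ ┌─┐ ╵ │ ┌─┤
│   │   │ │ │   │↓│ │
│ ╶─┴─┐ ╵ │ └───┘ ╵ │
│     │   │      ↳ B│
└─────┴───┴─────────┘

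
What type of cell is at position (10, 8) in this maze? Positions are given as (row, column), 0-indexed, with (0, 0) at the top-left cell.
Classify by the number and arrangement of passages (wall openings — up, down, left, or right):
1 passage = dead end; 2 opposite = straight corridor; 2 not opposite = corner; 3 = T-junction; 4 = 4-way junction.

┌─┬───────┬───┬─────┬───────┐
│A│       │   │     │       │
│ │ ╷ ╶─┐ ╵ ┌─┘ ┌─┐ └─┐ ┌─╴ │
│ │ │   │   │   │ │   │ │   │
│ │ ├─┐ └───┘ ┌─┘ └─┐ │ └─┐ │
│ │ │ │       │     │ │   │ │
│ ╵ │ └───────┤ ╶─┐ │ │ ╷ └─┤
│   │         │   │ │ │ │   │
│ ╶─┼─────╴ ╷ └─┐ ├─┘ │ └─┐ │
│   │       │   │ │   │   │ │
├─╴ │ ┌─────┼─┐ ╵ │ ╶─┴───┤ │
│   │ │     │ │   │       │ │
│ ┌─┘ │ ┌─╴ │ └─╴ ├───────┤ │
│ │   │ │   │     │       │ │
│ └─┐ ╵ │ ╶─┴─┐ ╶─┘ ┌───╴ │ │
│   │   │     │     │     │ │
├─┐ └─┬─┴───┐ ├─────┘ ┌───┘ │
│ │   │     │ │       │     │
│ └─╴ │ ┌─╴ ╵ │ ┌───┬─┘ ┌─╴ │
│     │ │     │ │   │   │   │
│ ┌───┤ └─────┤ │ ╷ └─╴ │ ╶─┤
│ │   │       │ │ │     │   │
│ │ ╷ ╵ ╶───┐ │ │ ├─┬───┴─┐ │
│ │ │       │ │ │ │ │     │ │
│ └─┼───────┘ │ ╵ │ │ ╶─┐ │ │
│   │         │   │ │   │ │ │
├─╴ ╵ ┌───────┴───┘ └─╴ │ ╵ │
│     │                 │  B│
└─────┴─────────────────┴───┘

Checking cell at (10, 8):
Number of passages: 2
Cell type: straight corridor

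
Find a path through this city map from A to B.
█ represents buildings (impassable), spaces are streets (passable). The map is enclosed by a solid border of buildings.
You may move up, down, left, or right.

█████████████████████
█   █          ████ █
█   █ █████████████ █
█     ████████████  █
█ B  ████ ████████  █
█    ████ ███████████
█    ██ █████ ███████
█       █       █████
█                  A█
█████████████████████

Finding the shortest path from A to B:
Movement: cardinal only
Path length: 21 steps
Directions: left → left → left → left → left → left → left → left → left → left → left → left → up → left → left → left → up → up → up → left → left

Solution:

█████████████████████
█   █          ████ █
█   █ █████████████ █
█     ████████████  █
█ B←↰████ ████████  █
█   ↑████ ███████████
█   ↑██ █████ ███████
█   ↑←←↰█       █████
█      ↑←←←←←←←←←←←A█
█████████████████████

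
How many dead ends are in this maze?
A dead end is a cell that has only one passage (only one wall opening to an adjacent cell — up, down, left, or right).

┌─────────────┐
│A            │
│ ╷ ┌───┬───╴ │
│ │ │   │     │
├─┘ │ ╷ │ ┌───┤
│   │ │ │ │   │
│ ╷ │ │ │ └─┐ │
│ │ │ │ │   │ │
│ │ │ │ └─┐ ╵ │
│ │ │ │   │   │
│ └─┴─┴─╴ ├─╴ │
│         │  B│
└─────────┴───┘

Checking each cell for number of passages:

Dead ends found at positions:
  (1, 0)
  (2, 5)
  (4, 1)
  (4, 2)
  (5, 5)
Total dead ends: 5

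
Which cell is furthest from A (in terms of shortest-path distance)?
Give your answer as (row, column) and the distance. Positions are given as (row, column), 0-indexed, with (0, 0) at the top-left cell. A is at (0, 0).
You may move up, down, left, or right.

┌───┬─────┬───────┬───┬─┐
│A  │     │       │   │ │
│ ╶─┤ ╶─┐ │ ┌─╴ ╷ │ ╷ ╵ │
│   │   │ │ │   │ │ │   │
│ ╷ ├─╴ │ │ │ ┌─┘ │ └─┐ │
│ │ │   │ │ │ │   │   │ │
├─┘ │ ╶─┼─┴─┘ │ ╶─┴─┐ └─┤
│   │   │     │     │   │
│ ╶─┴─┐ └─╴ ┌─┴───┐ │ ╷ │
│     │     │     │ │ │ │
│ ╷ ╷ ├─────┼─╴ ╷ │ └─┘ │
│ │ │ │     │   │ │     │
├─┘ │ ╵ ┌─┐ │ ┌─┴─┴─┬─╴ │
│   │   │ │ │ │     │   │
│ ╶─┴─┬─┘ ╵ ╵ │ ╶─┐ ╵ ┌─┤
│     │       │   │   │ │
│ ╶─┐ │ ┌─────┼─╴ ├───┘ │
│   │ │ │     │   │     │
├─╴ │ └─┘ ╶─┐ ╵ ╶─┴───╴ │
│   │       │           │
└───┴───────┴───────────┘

Computing BFS distances from A to all cells:
Furthest cell: (2, 4)
Distance: 64 steps

Path from A to the furthest cell:

┌───┬─────┬───────┬───┬─┐
│A  │↱ → ↓│    ↓ ↰│   │ │
│ ╶─┤ ╶─┐ │ ┌─╴ ╷ │ ╷ ╵ │
│↳ ↓│↑ ↰│↓│ │↓ ↲│↑│ │   │
│ ╷ ├─╴ │ │ │ ┌─┘ │ └─┐ │
│ │↓│↱ ↑│B│ │↓│↱ ↑│   │ │
├─┘ │ ╶─┼─┴─┘ │ ╶─┴─┐ └─┤
│↓ ↲│↑ ↰│  ↓ ↲│↑ ← ↰│   │
│ ╶─┴─┐ └─╴ ┌─┴───┐ │ ╷ │
│↳ ↓  │↑ ← ↲│     │↑│ │ │
│ ╷ ╷ ├─────┼─╴ ╷ │ └─┘ │
│ │↓│ │     │   │ │↑ ← ↰│
├─┘ │ ╵ ┌─┐ │ ┌─┴─┴─┬─╴ │
│↓ ↲│   │ │ │ │↱ → ↓│↱ ↑│
│ ╶─┴─┬─┘ ╵ ╵ │ ╶─┐ ╵ ┌─┤
│↳ → ↓│       │↑ ↰│↳ ↑│ │
│ ╶─┐ │ ┌─────┼─╴ ├───┘ │
│   │↓│ │↱ → ↓│↱ ↑│     │
├─╴ │ └─┘ ╶─┐ ╵ ╶─┴───╴ │
│   │↳ → ↑  │↳ ↑        │
└───┴───────┴───────────┘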